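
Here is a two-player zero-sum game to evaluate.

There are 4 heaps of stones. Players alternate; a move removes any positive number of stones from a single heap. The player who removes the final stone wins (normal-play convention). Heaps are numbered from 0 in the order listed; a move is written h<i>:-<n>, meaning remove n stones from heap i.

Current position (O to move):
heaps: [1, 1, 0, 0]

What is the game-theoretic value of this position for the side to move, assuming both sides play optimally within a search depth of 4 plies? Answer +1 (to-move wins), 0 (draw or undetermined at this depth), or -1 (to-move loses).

value((1,1,0,0), O) = -1

ply 1, O at (1,1,0,0) | h0:-1=-1→(0,1,0,0)*; h1:-1=-1→(1,0,0,0)
ply 2, X at (0,1,0,0) | h1:-1=+1→(0,0,0,0)*
ply 3: (0,0,0,0) is terminal -1 (O); from (1,1,0,0) depth 4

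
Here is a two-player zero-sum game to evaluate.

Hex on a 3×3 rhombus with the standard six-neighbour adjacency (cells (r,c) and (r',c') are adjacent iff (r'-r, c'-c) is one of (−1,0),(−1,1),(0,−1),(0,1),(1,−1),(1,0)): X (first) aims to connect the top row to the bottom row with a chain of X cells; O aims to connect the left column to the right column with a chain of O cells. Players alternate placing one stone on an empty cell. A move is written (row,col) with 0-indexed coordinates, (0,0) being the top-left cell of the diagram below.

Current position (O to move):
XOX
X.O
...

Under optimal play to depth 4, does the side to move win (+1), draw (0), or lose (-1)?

p1 O@[XOX/X.O/...]: (1,1)[XOX/XOO/...]-1 (2,0)[XOX/X.O/O..]+1* (2,1)[XOX/X.O/.O.]-1 (2,2)[XOX/X.O/..O]-1
p2 X@[XOX/X.O/O..]: (1,1)[XOX/XXO/O..]-1* (2,1)[XOX/X.O/OX.]-1 (2,2)[XOX/X.O/O.X]-1
p3 O@[XOX/XXO/O..]: (2,1)[XOX/XXO/OO.]+1* (2,2)[XOX/XXO/O.O]-1
p4 X@[XOX/XXO/OO.] terminal -1; root [XOX/X.O/...] d4

value(XOX/X.O/..., O) = +1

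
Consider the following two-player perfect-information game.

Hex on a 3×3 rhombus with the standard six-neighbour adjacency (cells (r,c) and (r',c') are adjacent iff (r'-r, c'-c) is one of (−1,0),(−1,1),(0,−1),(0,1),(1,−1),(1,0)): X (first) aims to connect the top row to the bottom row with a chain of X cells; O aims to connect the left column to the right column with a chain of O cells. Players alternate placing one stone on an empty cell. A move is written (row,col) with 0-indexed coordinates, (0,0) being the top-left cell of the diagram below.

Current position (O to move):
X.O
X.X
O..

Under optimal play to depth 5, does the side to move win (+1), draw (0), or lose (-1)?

p1 O@[X.O/X.X/O..]: (0,1)[XOO/X.X/O..]-1 (1,1)[X.O/XOX/O..]+1* (2,1)[X.O/X.X/OO.]+1 (2,2)[X.O/X.X/O.O]+1
p2 X@[X.O/XOX/O..] terminal -1; root [X.O/X.X/O..] d5

value(X.O/X.X/O.., O) = +1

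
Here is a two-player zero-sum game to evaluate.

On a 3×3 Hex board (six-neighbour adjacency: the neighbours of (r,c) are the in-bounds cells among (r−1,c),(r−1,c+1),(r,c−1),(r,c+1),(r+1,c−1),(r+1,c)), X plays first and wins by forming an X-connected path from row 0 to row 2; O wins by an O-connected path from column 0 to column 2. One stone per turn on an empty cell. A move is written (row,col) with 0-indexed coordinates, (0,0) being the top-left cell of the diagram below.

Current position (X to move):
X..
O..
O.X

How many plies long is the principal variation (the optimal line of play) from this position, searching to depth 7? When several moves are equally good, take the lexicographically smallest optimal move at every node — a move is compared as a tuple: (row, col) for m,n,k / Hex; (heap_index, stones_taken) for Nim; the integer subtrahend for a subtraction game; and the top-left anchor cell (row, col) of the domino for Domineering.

[X../O../O.X] X move#1: (0,1):-1/XX./O../O.X, (0,2):-1/X.X/O../O.X, (1,1):+1/X../OX./O.X*, (1,2):-1/X../O.X/O.X, (2,1):-1/X../O../OXX
[X../OX./O.X] O move#2: (0,1):-1/XO./OX./O.X*, (0,2):-1/X.O/OX./O.X, (1,2):-1/X../OXO/O.X, (2,1):-1/X../OX./OOX
[XO./OX./O.X] X move#3: (0,2):+1/XOX/OX./O.X*, (1,2):-1/XO./OXX/O.X, (2,1):-1/XO./OX./OXX
[XOX/OX./O.X] O move#4: (1,2):-1/XOX/OXO/O.X*, (2,1):-1/XOX/OX./OOX
[XOX/OXO/O.X] X move#5: (2,1):+1/XOX/OXO/OXX*
[XOX/OXO/OXX] end (terminal -1, O#6); searched X../O../O.X to 7

PV length from [X../O../O.X]: 5 plies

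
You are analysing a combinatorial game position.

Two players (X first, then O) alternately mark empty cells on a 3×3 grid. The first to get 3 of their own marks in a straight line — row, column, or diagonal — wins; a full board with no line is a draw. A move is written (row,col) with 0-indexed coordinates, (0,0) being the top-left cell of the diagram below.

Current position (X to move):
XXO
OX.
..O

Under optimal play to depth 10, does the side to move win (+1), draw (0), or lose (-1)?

ply 1, X at XXO/OX./..O | (1,2)=+0→XXO/OXX/..O; (2,0)=-1→XXO/OX./X.O; (2,1)=+1→XXO/OX./.XO*
ply 2: XXO/OX./.XO is terminal -1 (O); from XXO/OX./..O depth 10

value(XXO/OX./..O, X) = +1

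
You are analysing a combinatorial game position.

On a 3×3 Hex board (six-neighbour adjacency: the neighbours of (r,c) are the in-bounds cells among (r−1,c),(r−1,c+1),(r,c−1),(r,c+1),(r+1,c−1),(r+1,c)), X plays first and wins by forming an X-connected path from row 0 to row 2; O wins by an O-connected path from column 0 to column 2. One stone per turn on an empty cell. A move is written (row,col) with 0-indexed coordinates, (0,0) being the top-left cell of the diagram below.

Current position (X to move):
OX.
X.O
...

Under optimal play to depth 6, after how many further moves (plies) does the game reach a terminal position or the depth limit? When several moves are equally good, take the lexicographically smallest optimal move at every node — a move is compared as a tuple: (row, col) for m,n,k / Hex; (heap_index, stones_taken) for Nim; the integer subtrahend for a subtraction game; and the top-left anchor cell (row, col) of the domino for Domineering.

PV length from [OX./X.O/...]: 3 plies

ply 1, X at OX./X.O/... | (0,2)=-1→OXX/X.O/...; (1,1)=+1→OX./XXO/...*; (2,0)=+1→OX./X.O/X..; (2,1)=+1→OX./X.O/.X.; (2,2)=-1→OX./X.O/..X
ply 2, O at OX./XXO/... | (0,2)=-1→OXO/XXO/...*; (2,0)=-1→OX./XXO/O..; (2,1)=-1→OX./XXO/.O.; (2,2)=-1→OX./XXO/..O
ply 3, X at OXO/XXO/... | (2,0)=+1→OXO/XXO/X..*; (2,1)=+1→OXO/XXO/.X.; (2,2)=+1→OXO/XXO/..X
ply 4: OXO/XXO/X.. is terminal -1 (O); from OX./X.O/... depth 6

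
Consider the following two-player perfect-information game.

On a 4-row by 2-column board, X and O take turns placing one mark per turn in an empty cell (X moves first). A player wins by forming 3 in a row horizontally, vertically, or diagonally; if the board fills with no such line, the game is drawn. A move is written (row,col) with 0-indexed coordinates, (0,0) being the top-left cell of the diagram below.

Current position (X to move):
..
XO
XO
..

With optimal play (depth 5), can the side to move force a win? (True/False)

ply 1, X at ../XO/XO/.. | (0,0)=+1→X./XO/XO/..*; (0,1)=-1→.X/XO/XO/..; (3,0)=+1→../XO/XO/X.; (3,1)=-1→../XO/XO/.X
ply 2: X./XO/XO/.. is terminal -1 (O); from ../XO/XO/.. depth 5

X winning at [../XO/XO/..]: True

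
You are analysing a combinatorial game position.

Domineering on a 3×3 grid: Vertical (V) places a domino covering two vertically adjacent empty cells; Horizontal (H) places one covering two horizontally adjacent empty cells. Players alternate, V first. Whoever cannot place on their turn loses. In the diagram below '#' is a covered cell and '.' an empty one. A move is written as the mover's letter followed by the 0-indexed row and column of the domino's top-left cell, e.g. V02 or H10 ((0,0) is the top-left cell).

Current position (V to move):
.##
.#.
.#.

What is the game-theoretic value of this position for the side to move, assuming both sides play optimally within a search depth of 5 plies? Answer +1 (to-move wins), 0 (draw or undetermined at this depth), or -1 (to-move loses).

p1 V@[.##/.#./.#.]: V00[###/##./.#.]+1* V10[.##/##./##.]+1 V12[.##/.##/.##]+1
p2 H@[###/##./.#.] terminal -1; root [.##/.#./.#.] d5

value(.##/.#./.#., V) = +1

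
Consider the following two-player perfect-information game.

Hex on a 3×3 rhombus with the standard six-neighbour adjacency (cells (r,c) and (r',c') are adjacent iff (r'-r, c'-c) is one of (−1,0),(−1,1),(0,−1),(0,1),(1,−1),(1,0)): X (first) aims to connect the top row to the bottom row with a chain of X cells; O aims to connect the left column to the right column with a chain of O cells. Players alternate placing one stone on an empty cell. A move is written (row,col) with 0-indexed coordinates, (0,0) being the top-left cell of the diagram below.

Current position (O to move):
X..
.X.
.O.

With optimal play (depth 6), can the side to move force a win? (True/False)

O winning at [X../.X./.O.]: True

ply 1, O at X../.X./.O. | (0,1)=-1→XO./.X./.O.; (0,2)=-1→X.O/.X./.O.; (1,0)=-1→X../OX./.O.; (1,2)=-1→X../.XO/.O.; (2,0)=+1→X../.X./OO.*; (2,2)=-1→X../.X./.OO
ply 2, X at X../.X./OO. | (0,1)=-1→XX./.X./OO.*; (0,2)=-1→X.X/.X./OO.; (1,0)=-1→X../XX./OO.; (1,2)=-1→X../.XX/OO.; (2,2)=-1→X../.X./OOX
ply 3, O at XX./.X./OO. | (0,2)=+1→XXO/.X./OO.*; (1,0)=+1→XX./OX./OO.; (1,2)=+1→XX./.XO/OO.; (2,2)=+1→XX./.X./OOO
ply 4, X at XXO/.X./OO. | (1,0)=-1→XXO/XX./OO.*; (1,2)=-1→XXO/.XX/OO.; (2,2)=-1→XXO/.X./OOX
ply 5, O at XXO/XX./OO. | (1,2)=+1→XXO/XXO/OO.*; (2,2)=+1→XXO/XX./OOO
ply 6: XXO/XXO/OO. is terminal -1 (X); from X../.X./.O. depth 6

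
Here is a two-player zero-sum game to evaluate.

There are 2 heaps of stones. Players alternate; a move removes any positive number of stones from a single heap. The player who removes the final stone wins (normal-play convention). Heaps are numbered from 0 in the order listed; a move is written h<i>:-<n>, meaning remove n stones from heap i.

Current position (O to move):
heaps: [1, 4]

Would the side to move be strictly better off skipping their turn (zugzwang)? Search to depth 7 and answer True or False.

zugzwang((1,4), O) = False

p1 O@[(1,4)]: h0:-1[(0,4)]-1 h1:-1[(1,3)]-1 h1:-2[(1,2)]-1 h1:-3[(1,1)]+1* h1:-4[(1,0)]-1
p2 X@[(1,1)]: h0:-1[(0,1)]-1* h1:-1[(1,0)]-1
p3 O@[(0,1)]: h1:-1[(0,0)]+1*
p4 X@[(0,0)] terminal -1; root [(1,4)] d7
if O skipped the turn, X would face:
~ p1 X@[(1,4)]: h0:-1[(0,4)]-1 h1:-1[(1,3)]-1 h1:-2[(1,2)]-1 h1:-3[(1,1)]+1* h1:-4[(1,0)]-1
~ p2 O@[(1,1)]: h0:-1[(0,1)]-1* h1:-1[(1,0)]-1
~ p3 X@[(0,1)]: h1:-1[(0,0)]+1*
~ p4 O@[(0,0)] terminal -1; root [(1,4)] d7
compare (O): move=+1 vs pass=-1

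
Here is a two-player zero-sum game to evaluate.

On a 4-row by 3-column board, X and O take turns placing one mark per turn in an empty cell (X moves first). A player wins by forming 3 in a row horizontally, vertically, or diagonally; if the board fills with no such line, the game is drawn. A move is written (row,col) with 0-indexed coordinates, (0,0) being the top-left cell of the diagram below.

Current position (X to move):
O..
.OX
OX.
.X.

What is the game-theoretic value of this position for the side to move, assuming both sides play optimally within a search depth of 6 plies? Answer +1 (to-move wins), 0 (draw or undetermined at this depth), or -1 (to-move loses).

value(O../.OX/OX./.X., X) = +1

ply 1, X at O../.OX/OX./.X. | (0,1)=-1→OX./.OX/OX./.X.; (0,2)=-1→O.X/.OX/OX./.X.; (1,0)=-1→O../XOX/OX./.X.; (2,2)=-1→O../.OX/OXX/.X.; (3,0)=+1→O../.OX/OX./XX.*; (3,2)=-1→O../.OX/OX./.XX
ply 2: O../.OX/OX./XX. is terminal -1 (O); from O../.OX/OX./.X. depth 6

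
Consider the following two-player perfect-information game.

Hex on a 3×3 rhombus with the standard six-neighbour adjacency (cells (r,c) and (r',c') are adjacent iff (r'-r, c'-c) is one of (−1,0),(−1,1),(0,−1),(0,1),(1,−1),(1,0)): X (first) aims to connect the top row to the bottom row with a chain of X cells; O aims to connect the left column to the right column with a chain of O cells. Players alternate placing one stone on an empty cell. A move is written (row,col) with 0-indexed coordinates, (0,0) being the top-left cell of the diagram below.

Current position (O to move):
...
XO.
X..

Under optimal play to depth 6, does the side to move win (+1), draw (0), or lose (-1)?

value(.../XO./X.., O) = -1

ply 1, O at .../XO./X.. | (0,0)=-1→O../XO./X..*; (0,1)=-1→.O./XO./X..; (0,2)=-1→..O/XO./X..; (1,2)=-1→.../XOO/X..; (2,1)=-1→.../XO./XO.; (2,2)=-1→.../XO./X.O
ply 2, X at O../XO./X.. | (0,1)=+1→OX./XO./X..*; (0,2)=+1→O.X/XO./X..; (1,2)=+1→O../XOX/X..; (2,1)=-1→O../XO./XX.; (2,2)=-1→O../XO./X.X
ply 3: OX./XO./X.. is terminal -1 (O); from .../XO./X.. depth 6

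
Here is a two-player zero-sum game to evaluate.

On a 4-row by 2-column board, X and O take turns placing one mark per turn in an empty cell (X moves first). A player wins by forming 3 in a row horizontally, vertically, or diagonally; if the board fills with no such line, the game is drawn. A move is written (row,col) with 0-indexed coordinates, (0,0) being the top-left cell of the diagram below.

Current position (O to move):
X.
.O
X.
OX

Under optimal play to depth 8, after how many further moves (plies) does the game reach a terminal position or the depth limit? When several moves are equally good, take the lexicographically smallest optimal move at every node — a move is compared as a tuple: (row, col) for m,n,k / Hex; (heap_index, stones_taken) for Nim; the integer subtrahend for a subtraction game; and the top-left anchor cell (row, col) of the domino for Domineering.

PV length from [X./.O/X./OX]: 3 plies

[X./.O/X./OX] O move#1: (0,1):-1/XO/.O/X./OX, (1,0):+0/X./OO/X./OX*, (2,1):-1/X./.O/XO/OX
[X./OO/X./OX] X move#2: (0,1):+0/XX/OO/X./OX*, (2,1):+0/X./OO/XX/OX
[XX/OO/X./OX] O move#3: (2,1):+0/XX/OO/XO/OX*
[XX/OO/XO/OX] end (terminal +0, X#4); searched X./.O/X./OX to 8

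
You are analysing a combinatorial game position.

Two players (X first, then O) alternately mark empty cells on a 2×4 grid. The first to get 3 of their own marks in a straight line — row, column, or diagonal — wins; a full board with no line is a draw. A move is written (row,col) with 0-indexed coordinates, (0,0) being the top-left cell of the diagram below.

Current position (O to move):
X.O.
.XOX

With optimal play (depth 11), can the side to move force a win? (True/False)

O winning at [X.O./.XOX]: False

[X.O./.XOX] O move#1: (0,1):+0/XOO./.XOX*, (0,3):+0/X.OO/.XOX, (1,0):+0/X.O./OXOX
[XOO./.XOX] X move#2: (0,3):+0/XOOX/.XOX*, (1,0):-1/XOO./XXOX
[XOOX/.XOX] O move#3: (1,0):+0/XOOX/OXOX*
[XOOX/OXOX] end (terminal +0, X#4); searched X.O./.XOX to 11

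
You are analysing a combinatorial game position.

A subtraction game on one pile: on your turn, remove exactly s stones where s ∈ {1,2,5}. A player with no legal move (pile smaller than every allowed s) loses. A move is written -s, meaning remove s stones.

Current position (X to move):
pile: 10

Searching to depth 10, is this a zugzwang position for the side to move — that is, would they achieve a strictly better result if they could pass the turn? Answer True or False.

zugzwang(10, X) = False

p1 X@[10]: -1[9]+1* -2[8]-1 -5[5]-1
p2 O@[9]: -1[8]-1* -2[7]-1 -5[4]-1
p3 X@[8]: -1[7]-1 -2[6]+1* -5[3]+1
p4 O@[6]: -1[5]-1* -2[4]-1 -5[1]-1
p5 X@[5]: -1[4]-1 -2[3]+1* -5[0]+1
p6 O@[3]: -1[2]-1* -2[1]-1
p7 X@[2]: -1[1]-1 -2[0]+1*
p8 O@[0] terminal -1; root [10] d10
pass branch (O moves first from the same position):
  | p1 O@[10]: -1[9]+1* -2[8]-1 -5[5]-1
  | p2 X@[9]: -1[8]-1* -2[7]-1 -5[4]-1
  | p3 O@[8]: -1[7]-1 -2[6]+1* -5[3]+1
  | p4 X@[6]: -1[5]-1* -2[4]-1 -5[1]-1
  | p5 O@[5]: -1[4]-1 -2[3]+1* -5[0]+1
  | p6 X@[3]: -1[2]-1* -2[1]-1
  | p7 O@[2]: -1[1]-1 -2[0]+1*
  | p8 X@[0] terminal -1; root [10] d10
X moving scores +1; X passing scores -1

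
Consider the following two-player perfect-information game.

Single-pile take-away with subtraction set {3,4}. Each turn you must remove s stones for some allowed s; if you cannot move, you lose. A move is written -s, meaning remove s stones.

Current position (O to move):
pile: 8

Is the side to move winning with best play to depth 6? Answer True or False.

ply 1, O at 8 | -3=-1→5*; -4=-1→4
ply 2, X at 5 | -3=+1→2*; -4=+1→1
ply 3: 2 is terminal -1 (O); from 8 depth 6

O winning at [8]: False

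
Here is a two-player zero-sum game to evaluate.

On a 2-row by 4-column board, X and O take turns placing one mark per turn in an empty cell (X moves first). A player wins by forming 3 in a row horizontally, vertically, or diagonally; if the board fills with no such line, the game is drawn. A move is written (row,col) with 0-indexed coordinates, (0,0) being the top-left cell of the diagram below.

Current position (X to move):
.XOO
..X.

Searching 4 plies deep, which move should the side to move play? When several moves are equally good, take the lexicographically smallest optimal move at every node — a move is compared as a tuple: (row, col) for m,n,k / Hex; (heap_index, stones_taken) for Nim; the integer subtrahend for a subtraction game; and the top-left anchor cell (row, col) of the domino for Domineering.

ply 1, X at .XOO/..X. | (0,0)=+0→XXOO/..X.; (1,0)=+0→.XOO/X.X.; (1,1)=+1→.XOO/.XX.*; (1,3)=+0→.XOO/..XX
ply 2, O at .XOO/.XX. | (0,0)=-1→OXOO/.XX.*; (1,0)=-1→.XOO/OXX.; (1,3)=-1→.XOO/.XXO
ply 3, X at OXOO/.XX. | (1,0)=+1→OXOO/XXX.*; (1,3)=+1→OXOO/.XXX
ply 4: OXOO/XXX. is terminal -1 (O); from .XOO/..X. depth 4

X's best at [.XOO/..X.]: (1,1)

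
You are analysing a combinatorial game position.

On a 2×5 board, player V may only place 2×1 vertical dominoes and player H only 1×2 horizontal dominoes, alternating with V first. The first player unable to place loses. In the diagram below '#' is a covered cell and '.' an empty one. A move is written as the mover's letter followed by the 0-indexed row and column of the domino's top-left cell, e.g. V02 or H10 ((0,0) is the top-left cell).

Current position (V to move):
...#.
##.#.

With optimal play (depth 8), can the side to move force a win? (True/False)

V winning at [...#./##.#.]: True

p1 V@[...#./##.#.]: V02[..##./####.]+1* V04[...##/##.##]-1
p2 H@[..##./####.]: H00[####./####.]-1*
p3 V@[####./####.]: V04[#####/#####]+1*
p4 H@[#####/#####] terminal -1; root [...#./##.#.] d8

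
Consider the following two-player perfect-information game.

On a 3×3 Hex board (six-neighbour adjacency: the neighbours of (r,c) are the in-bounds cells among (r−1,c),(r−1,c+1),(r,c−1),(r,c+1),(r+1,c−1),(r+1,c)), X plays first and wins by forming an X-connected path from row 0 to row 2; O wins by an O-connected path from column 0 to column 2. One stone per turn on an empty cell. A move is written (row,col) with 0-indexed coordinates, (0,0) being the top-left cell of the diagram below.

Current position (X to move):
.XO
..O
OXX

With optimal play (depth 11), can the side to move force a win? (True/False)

X winning at [.XO/..O/OXX]: True

p1 X@[.XO/..O/OXX]: (0,0)[XXO/..O/OXX]-1 (1,0)[.XO/X.O/OXX]-1 (1,1)[.XO/.XO/OXX]+1*
p2 O@[.XO/.XO/OXX] terminal -1; root [.XO/..O/OXX] d11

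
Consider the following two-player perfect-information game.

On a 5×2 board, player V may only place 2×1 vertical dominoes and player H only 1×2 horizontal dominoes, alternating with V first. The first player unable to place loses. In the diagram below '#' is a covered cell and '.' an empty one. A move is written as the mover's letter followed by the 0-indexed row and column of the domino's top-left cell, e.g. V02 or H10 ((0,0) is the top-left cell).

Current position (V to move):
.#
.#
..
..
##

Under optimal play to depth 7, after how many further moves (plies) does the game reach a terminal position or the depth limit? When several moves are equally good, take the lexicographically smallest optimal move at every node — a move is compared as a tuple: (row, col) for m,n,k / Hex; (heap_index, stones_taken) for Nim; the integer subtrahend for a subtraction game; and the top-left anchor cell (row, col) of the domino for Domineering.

[.#/.#/../../##] V move#1: V00:-1/##/##/../../##, V10:-1/.#/##/#./../##, V20:+1/.#/.#/#./#./##*, V21:+1/.#/.#/.#/.#/##
[.#/.#/#./#./##] end (terminal -1, H#2); searched .#/.#/../../## to 7

PV length from [.#/.#/../../##]: 1 ply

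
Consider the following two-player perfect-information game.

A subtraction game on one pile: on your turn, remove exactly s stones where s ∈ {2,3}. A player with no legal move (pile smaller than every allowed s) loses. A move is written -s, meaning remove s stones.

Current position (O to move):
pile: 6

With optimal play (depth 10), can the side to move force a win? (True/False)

O winning at [6]: False

p1 O@[6]: -2[4]-1* -3[3]-1
p2 X@[4]: -2[2]-1 -3[1]+1*
p3 O@[1] terminal -1; root [6] d10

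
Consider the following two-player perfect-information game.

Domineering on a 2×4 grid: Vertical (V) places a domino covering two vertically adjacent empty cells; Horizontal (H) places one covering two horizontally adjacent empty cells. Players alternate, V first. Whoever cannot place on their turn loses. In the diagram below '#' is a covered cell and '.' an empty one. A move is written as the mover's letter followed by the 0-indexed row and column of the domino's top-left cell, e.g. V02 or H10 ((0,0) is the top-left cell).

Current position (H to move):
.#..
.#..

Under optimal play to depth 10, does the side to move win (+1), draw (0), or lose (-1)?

value(.#../.#.., H) = +1

p1 H@[.#../.#..]: H02[.###/.#..]+1* H12[.#../.###]+1
p2 V@[.###/.#..]: V00[####/##..]-1*
p3 H@[####/##..]: H12[####/####]+1*
p4 V@[####/####] terminal -1; root [.#../.#..] d10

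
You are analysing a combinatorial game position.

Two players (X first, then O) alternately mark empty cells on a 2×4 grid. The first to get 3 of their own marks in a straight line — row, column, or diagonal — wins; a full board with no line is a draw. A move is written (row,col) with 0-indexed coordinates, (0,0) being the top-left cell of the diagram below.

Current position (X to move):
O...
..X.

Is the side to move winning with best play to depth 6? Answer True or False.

ply 1, X at O.../..X. | (0,1)=+0→OX../..X.; (0,2)=+0→O.X./..X.; (0,3)=+0→O..X/..X.; (1,0)=+0→O.../X.X.; (1,1)=+1→O.../.XX.*; (1,3)=+0→O.../..XX
ply 2, O at O.../.XX. | (0,1)=-1→OO../.XX.*; (0,2)=-1→O.O./.XX.; (0,3)=-1→O..O/.XX.; (1,0)=-1→O.../OXX.; (1,3)=-1→O.../.XXO
ply 3, X at OO../.XX. | (0,2)=+1→OOX./.XX.*; (0,3)=-1→OO.X/.XX.; (1,0)=+1→OO../XXX.; (1,3)=+1→OO../.XXX
ply 4, O at OOX./.XX. | (0,3)=-1→OOXO/.XX.*; (1,0)=-1→OOX./OXX.; (1,3)=-1→OOX./.XXO
ply 5, X at OOXO/.XX. | (1,0)=+1→OOXO/XXX.*; (1,3)=+1→OOXO/.XXX
ply 6: OOXO/XXX. is terminal -1 (O); from O.../..X. depth 6

X winning at [O.../..X.]: True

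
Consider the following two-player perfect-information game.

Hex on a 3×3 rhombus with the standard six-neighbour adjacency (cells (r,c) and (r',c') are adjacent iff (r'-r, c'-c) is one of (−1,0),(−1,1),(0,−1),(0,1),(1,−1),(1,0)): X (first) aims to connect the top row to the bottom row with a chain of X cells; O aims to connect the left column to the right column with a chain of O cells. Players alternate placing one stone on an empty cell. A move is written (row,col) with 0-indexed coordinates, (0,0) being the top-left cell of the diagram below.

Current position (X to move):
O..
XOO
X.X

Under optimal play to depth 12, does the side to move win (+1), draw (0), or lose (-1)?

ply 1, X at O../XOO/X.X | (0,1)=+1→OX./XOO/X.X*; (0,2)=-1→O.X/XOO/X.X; (2,1)=-1→O../XOO/XXX
ply 2: OX./XOO/X.X is terminal -1 (O); from O../XOO/X.X depth 12

value(O../XOO/X.X, X) = +1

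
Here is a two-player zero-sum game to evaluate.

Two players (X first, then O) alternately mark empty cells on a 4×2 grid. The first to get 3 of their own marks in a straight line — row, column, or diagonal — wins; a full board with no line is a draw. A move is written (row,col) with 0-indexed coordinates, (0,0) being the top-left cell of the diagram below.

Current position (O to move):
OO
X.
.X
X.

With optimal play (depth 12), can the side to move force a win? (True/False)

ply 1, O at OO/X./.X/X. | (1,1)=-1→OO/XO/.X/X.; (2,0)=+0→OO/X./OX/X.*; (3,1)=-1→OO/X./.X/XO
ply 2, X at OO/X./OX/X. | (1,1)=+0→OO/XX/OX/X.*; (3,1)=+0→OO/X./OX/XX
ply 3, O at OO/XX/OX/X. | (3,1)=+0→OO/XX/OX/XO*
ply 4: OO/XX/OX/XO is terminal +0 (X); from OO/X./.X/X. depth 12

O winning at [OO/X./.X/X.]: False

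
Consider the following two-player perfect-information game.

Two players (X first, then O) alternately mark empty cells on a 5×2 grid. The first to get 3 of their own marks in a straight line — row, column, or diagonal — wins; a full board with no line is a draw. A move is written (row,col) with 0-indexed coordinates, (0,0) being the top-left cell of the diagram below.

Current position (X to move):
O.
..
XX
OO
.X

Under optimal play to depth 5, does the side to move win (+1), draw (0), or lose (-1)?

ply 1, X at O./../XX/OO/.X | (0,1)=+0→OX/../XX/OO/.X*; (1,0)=+0→O./X./XX/OO/.X; (1,1)=+0→O./.X/XX/OO/.X; (4,0)=+0→O./../XX/OO/XX
ply 2, O at OX/../XX/OO/.X | (1,0)=-1→OX/O./XX/OO/.X; (1,1)=+0→OX/.O/XX/OO/.X*; (4,0)=-1→OX/../XX/OO/OX
ply 3, X at OX/.O/XX/OO/.X | (1,0)=+0→OX/XO/XX/OO/.X*; (4,0)=+0→OX/.O/XX/OO/XX
ply 4, O at OX/XO/XX/OO/.X | (4,0)=+0→OX/XO/XX/OO/OX*
ply 5: OX/XO/XX/OO/OX is terminal +0 (X); from O./../XX/OO/.X depth 5

value(O./../XX/OO/.X, X) = 0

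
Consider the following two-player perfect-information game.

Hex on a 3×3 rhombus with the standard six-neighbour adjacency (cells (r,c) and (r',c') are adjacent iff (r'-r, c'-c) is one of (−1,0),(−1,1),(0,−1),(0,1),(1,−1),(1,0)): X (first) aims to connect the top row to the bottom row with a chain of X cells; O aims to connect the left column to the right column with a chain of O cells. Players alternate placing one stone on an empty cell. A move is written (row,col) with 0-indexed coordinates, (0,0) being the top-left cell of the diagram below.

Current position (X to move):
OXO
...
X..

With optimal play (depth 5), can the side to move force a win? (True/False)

X winning at [OXO/.../X..]: True

ply 1, X at OXO/.../X.. | (1,0)=+1→OXO/X../X..*; (1,1)=+1→OXO/.X./X..; (1,2)=+1→OXO/..X/X..; (2,1)=+1→OXO/.../XX.; (2,2)=+1→OXO/.../X.X
ply 2: OXO/X../X.. is terminal -1 (O); from OXO/.../X.. depth 5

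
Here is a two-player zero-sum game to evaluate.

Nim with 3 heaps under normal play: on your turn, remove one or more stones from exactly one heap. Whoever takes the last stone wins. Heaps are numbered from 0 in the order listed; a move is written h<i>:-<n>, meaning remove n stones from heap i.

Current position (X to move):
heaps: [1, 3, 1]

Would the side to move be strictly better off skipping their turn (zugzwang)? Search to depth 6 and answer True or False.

p1 X@[(1,3,1)]: h0:-1[(0,3,1)]-1 h1:-1[(1,2,1)]-1 h1:-2[(1,1,1)]-1 h1:-3[(1,0,1)]+1* h2:-1[(1,3,0)]-1
p2 O@[(1,0,1)]: h0:-1[(0,0,1)]-1* h2:-1[(1,0,0)]-1
p3 X@[(0,0,1)]: h2:-1[(0,0,0)]+1*
p4 O@[(0,0,0)] terminal -1; root [(1,3,1)] d6
if X skipped the turn, O would face:
~ p1 O@[(1,3,1)]: h0:-1[(0,3,1)]-1 h1:-1[(1,2,1)]-1 h1:-2[(1,1,1)]-1 h1:-3[(1,0,1)]+1* h2:-1[(1,3,0)]-1
~ p2 X@[(1,0,1)]: h0:-1[(0,0,1)]-1* h2:-1[(1,0,0)]-1
~ p3 O@[(0,0,1)]: h2:-1[(0,0,0)]+1*
~ p4 X@[(0,0,0)] terminal -1; root [(1,3,1)] d6
compare (X): move=+1 vs pass=-1

zugzwang((1,3,1), X) = False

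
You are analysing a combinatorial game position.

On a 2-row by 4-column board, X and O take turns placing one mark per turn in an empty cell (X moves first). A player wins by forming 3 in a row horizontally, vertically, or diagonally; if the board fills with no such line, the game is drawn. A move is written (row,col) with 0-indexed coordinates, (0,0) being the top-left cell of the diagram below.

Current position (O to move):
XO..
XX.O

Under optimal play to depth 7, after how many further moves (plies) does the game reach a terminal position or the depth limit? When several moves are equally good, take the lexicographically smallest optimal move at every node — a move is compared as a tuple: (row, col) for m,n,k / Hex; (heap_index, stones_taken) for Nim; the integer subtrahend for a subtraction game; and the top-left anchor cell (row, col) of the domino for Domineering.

[XO../XX.O] O move#1: (0,2):-1/XOO./XX.O, (0,3):-1/XO.O/XX.O, (1,2):+0/XO../XXOO*
[XO../XXOO] X move#2: (0,2):+0/XOX./XXOO*, (0,3):+0/XO.X/XXOO
[XOX./XXOO] O move#3: (0,3):+0/XOXO/XXOO*
[XOXO/XXOO] end (terminal +0, X#4); searched XO../XX.O to 7

PV length from [XO../XX.O]: 3 plies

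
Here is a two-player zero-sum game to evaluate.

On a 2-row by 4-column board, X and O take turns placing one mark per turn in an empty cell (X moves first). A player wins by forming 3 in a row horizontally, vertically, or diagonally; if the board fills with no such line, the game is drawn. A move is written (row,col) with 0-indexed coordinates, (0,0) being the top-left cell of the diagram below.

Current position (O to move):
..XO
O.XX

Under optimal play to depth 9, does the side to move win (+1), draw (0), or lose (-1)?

ply 1, O at ..XO/O.XX | (0,0)=-1→O.XO/O.XX; (0,1)=-1→.OXO/O.XX; (1,1)=+0→..XO/OOXX*
ply 2, X at ..XO/OOXX | (0,0)=+0→X.XO/OOXX*; (0,1)=+0→.XXO/OOXX
ply 3, O at X.XO/OOXX | (0,1)=+0→XOXO/OOXX*
ply 4: XOXO/OOXX is terminal +0 (X); from ..XO/O.XX depth 9

value(..XO/O.XX, O) = 0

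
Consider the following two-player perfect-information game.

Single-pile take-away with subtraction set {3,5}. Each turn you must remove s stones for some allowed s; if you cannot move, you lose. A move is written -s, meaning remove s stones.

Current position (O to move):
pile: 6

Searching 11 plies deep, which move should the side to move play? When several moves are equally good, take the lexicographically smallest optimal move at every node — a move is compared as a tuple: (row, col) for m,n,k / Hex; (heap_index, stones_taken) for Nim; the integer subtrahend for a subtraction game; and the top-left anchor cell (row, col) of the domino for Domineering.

p1 O@[6]: -3[3]-1 -5[1]+1*
p2 X@[1] terminal -1; root [6] d11

O's best at [6]: -5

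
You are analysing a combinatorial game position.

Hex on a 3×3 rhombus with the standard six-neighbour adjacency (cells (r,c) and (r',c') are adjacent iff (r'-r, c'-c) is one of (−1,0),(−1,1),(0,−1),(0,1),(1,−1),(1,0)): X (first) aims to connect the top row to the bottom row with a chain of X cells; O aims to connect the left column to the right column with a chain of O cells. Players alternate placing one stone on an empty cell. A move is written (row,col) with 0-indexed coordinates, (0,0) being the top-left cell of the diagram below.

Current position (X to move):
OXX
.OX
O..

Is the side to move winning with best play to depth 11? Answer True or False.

[OXX/.OX/O..] X move#1: (1,0):+1/OXX/XOX/O..*, (2,1):+1/OXX/.OX/OX., (2,2):+1/OXX/.OX/O.X
[OXX/XOX/O..] O move#2: (2,1):-1/OXX/XOX/OO.*, (2,2):-1/OXX/XOX/O.O
[OXX/XOX/OO.] X move#3: (2,2):+1/OXX/XOX/OOX*
[OXX/XOX/OOX] end (terminal -1, O#4); searched OXX/.OX/O.. to 11

X winning at [OXX/.OX/O..]: True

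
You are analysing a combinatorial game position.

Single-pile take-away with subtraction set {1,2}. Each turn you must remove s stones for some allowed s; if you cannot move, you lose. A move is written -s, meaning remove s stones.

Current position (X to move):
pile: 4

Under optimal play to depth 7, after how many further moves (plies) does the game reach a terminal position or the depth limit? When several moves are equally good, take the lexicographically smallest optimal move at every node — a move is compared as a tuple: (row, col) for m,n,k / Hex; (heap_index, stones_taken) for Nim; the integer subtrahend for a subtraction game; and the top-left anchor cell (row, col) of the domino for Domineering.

PV length from [4]: 3 plies

p1 X@[4]: -1[3]+1* -2[2]-1
p2 O@[3]: -1[2]-1* -2[1]-1
p3 X@[2]: -1[1]-1 -2[0]+1*
p4 O@[0] terminal -1; root [4] d7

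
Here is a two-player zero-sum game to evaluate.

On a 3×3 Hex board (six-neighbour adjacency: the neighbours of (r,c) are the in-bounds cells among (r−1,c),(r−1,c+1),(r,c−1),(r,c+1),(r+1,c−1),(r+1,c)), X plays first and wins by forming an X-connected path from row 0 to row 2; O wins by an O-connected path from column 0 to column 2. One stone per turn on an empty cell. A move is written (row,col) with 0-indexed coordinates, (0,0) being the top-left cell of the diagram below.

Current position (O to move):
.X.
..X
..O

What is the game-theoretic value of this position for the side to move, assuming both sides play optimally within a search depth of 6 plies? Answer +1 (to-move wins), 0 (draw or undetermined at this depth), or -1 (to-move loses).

[.X./..X/..O] O move#1: (0,0):-1/OX./..X/..O, (0,2):-1/.XO/..X/..O, (1,0):-1/.X./O.X/..O, (1,1):+1/.X./.OX/..O*, (2,0):-1/.X./..X/O.O, (2,1):-1/.X./..X/.OO
[.X./.OX/..O] X move#2: (0,0):-1/XX./.OX/..O*, (0,2):-1/.XX/.OX/..O, (1,0):-1/.X./XOX/..O, (2,0):-1/.X./.OX/X.O, (2,1):-1/.X./.OX/.XO
[XX./.OX/..O] O move#3: (0,2):+1/XXO/.OX/..O*, (1,0):+1/XX./OOX/..O, (2,0):+1/XX./.OX/O.O, (2,1):+1/XX./.OX/.OO
[XXO/.OX/..O] X move#4: (1,0):-1/XXO/XOX/..O*, (2,0):-1/XXO/.OX/X.O, (2,1):-1/XXO/.OX/.XO
[XXO/XOX/..O] O move#5: (2,0):+1/XXO/XOX/O.O*, (2,1):-1/XXO/XOX/.OO
[XXO/XOX/O.O] end (terminal -1, X#6); searched .X./..X/..O to 6

value(.X./..X/..O, O) = +1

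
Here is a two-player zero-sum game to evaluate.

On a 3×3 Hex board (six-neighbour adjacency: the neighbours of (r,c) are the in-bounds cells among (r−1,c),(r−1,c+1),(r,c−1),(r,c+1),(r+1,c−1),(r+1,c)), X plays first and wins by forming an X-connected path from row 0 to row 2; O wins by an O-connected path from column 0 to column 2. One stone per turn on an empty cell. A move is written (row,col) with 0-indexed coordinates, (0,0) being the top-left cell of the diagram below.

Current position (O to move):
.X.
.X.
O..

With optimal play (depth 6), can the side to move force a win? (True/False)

O winning at [.X./.X./O..]: True

p1 O@[.X./.X./O..]: (0,0)[OX./.X./O..]-1 (0,2)[.XO/.X./O..]-1 (1,0)[.X./OX./O..]-1 (1,2)[.X./.XO/O..]-1 (2,1)[.X./.X./OO.]+1* (2,2)[.X./.X./O.O]-1
p2 X@[.X./.X./OO.]: (0,0)[XX./.X./OO.]-1* (0,2)[.XX/.X./OO.]-1 (1,0)[.X./XX./OO.]-1 (1,2)[.X./.XX/OO.]-1 (2,2)[.X./.X./OOX]-1
p3 O@[XX./.X./OO.]: (0,2)[XXO/.X./OO.]+1* (1,0)[XX./OX./OO.]+1 (1,2)[XX./.XO/OO.]+1 (2,2)[XX./.X./OOO]+1
p4 X@[XXO/.X./OO.]: (1,0)[XXO/XX./OO.]-1* (1,2)[XXO/.XX/OO.]-1 (2,2)[XXO/.X./OOX]-1
p5 O@[XXO/XX./OO.]: (1,2)[XXO/XXO/OO.]+1* (2,2)[XXO/XX./OOO]+1
p6 X@[XXO/XXO/OO.] terminal -1; root [.X./.X./O..] d6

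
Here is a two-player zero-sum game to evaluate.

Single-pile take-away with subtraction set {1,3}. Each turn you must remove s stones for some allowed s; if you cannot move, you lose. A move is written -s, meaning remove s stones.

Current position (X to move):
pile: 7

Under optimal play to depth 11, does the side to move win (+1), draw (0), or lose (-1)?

p1 X@[7]: -1[6]+1* -3[4]+1
p2 O@[6]: -1[5]-1* -3[3]-1
p3 X@[5]: -1[4]+1* -3[2]+1
p4 O@[4]: -1[3]-1* -3[1]-1
p5 X@[3]: -1[2]+1* -3[0]+1
p6 O@[2]: -1[1]-1*
p7 X@[1]: -1[0]+1*
p8 O@[0] terminal -1; root [7] d11

value(7, X) = +1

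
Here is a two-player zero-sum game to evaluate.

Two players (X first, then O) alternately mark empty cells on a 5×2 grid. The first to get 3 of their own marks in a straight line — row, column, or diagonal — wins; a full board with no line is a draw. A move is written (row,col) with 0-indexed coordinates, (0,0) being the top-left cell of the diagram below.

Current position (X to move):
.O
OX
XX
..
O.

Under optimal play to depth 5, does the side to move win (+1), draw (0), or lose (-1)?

p1 X@[.O/OX/XX/../O.]: (0,0)[XO/OX/XX/../O.]+0 (3,0)[.O/OX/XX/X./O.]+0 (3,1)[.O/OX/XX/.X/O.]+1* (4,1)[.O/OX/XX/../OX]+0
p2 O@[.O/OX/XX/.X/O.] terminal -1; root [.O/OX/XX/../O.] d5

value(.O/OX/XX/../O., X) = +1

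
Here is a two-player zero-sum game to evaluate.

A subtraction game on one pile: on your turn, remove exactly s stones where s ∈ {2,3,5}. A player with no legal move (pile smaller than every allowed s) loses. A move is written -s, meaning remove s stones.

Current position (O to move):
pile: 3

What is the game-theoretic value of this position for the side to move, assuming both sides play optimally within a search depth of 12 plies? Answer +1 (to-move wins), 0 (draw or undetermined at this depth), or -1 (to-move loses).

value(3, O) = +1

p1 O@[3]: -2[1]+1* -3[0]+1
p2 X@[1] terminal -1; root [3] d12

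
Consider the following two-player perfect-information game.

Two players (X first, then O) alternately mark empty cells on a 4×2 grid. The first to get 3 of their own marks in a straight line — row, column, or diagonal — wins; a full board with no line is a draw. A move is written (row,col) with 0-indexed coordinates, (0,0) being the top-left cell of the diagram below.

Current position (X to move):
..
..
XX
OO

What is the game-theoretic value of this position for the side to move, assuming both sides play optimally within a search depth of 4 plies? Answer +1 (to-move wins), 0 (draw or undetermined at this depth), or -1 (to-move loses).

p1 X@[../../XX/OO]: (0,0)[X./../XX/OO]+0* (0,1)[.X/../XX/OO]+0 (1,0)[../X./XX/OO]+0 (1,1)[../.X/XX/OO]+0
p2 O@[X./../XX/OO]: (0,1)[XO/../XX/OO]-1 (1,0)[X./O./XX/OO]+0* (1,1)[X./.O/XX/OO]-1
p3 X@[X./O./XX/OO]: (0,1)[XX/O./XX/OO]+0* (1,1)[X./OX/XX/OO]+0
p4 O@[XX/O./XX/OO]: (1,1)[XX/OO/XX/OO]+0*
p5 X@[XX/OO/XX/OO] terminal +0; root [../../XX/OO] d4

value(../../XX/OO, X) = 0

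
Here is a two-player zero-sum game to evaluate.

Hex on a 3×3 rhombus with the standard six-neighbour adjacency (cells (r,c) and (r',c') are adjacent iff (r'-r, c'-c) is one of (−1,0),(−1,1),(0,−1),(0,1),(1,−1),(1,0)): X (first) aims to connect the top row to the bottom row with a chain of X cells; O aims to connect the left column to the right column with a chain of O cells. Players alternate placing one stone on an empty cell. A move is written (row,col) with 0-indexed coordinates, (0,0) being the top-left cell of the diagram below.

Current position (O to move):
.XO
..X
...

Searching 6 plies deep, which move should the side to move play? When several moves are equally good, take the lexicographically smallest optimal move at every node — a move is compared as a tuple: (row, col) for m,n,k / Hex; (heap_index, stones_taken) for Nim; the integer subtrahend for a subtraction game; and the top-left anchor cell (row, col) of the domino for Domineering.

p1 O@[.XO/..X/...]: (0,0)[OXO/..X/...]-1 (1,0)[.XO/O.X/...]-1 (1,1)[.XO/.OX/...]+1* (2,0)[.XO/..X/O..]-1 (2,1)[.XO/..X/.O.]-1 (2,2)[.XO/..X/..O]-1
p2 X@[.XO/.OX/...]: (0,0)[XXO/.OX/...]-1* (1,0)[.XO/XOX/...]-1 (2,0)[.XO/.OX/X..]-1 (2,1)[.XO/.OX/.X.]-1 (2,2)[.XO/.OX/..X]-1
p3 O@[XXO/.OX/...]: (1,0)[XXO/OOX/...]+1* (2,0)[XXO/.OX/O..]+1 (2,1)[XXO/.OX/.O.]+1 (2,2)[XXO/.OX/..O]+1
p4 X@[XXO/OOX/...] terminal -1; root [.XO/..X/...] d6

O's best at [.XO/..X/...]: (1,1)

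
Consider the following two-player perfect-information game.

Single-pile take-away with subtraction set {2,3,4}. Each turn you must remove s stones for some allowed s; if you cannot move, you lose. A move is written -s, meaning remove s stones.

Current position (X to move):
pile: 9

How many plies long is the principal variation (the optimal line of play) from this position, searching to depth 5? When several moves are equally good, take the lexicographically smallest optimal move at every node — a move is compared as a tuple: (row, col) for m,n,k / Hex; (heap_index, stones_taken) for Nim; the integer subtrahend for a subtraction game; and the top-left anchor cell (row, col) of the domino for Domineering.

PV length from [9]: 3 plies

p1 X@[9]: -2[7]+1* -3[6]+1 -4[5]-1
p2 O@[7]: -2[5]-1* -3[4]-1 -4[3]-1
p3 X@[5]: -2[3]-1 -3[2]-1 -4[1]+1*
p4 O@[1] terminal -1; root [9] d5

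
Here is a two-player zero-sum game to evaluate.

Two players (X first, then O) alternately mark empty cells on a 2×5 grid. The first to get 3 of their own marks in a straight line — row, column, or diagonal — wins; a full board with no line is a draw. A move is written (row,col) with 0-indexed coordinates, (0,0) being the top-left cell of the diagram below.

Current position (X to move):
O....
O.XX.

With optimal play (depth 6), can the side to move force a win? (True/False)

X winning at [O..../O.XX.]: True

[O..../O.XX.] X move#1: (0,1):+1/OX.../O.XX.*, (0,2):+1/O.X../O.XX., (0,3):+1/O..X./O.XX., (0,4):+1/O...X/O.XX., (1,1):+1/O..../OXXX., (1,4):+1/O..../O.XXX
[OX.../O.XX.] O move#2: (0,2):-1/OXO../O.XX.*, (0,3):-1/OX.O./O.XX., (0,4):-1/OX..O/O.XX., (1,1):-1/OX.../OOXX., (1,4):-1/OX.../O.XXO
[OXO../O.XX.] X move#3: (0,3):+1/OXOX./O.XX.*, (0,4):+1/OXO.X/O.XX., (1,1):+1/OXO../OXXX., (1,4):+1/OXO../O.XXX
[OXOX./O.XX.] O move#4: (0,4):-1/OXOXO/O.XX.*, (1,1):-1/OXOX./OOXX., (1,4):-1/OXOX./O.XXO
[OXOXO/O.XX.] X move#5: (1,1):+1/OXOXO/OXXX.*, (1,4):+1/OXOXO/O.XXX
[OXOXO/OXXX.] end (terminal -1, O#6); searched O..../O.XX. to 6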